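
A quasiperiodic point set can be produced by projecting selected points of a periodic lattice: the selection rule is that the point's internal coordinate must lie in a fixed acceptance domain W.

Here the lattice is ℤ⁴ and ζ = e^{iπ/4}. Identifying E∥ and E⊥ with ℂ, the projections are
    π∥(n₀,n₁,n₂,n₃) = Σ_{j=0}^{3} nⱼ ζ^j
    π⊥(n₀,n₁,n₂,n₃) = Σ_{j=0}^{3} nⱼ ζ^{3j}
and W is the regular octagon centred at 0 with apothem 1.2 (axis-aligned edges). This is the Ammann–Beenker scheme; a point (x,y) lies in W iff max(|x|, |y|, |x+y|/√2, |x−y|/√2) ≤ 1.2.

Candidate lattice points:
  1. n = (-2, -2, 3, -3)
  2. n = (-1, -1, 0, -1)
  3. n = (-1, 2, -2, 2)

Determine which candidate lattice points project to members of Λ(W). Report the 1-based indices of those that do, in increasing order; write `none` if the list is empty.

π⊥(n) = n₀ + n₁ζ³ + n₂ζ⁶ + n₃ζ⁹ where ζ = e^{iπ/4}.
candidate 1: n = (-2, -2, 3, -3) → π⊥ ≈ (-2.707107, -6.535534); max(|x|,|y|,|x±y|/√2) = 6.535534 > 1.2 ⇒ ∉ W
candidate 2: n = (-1, -1, 0, -1) → π⊥ ≈ (-1.000000, -1.414214); max(|x|,|y|,|x±y|/√2) = 1.707107 > 1.2 ⇒ ∉ W
candidate 3: n = (-1, 2, -2, 2) → π⊥ ≈ (-1.000000, +4.828427); max(|x|,|y|,|x±y|/√2) = 4.828427 > 1.2 ⇒ ∉ W

none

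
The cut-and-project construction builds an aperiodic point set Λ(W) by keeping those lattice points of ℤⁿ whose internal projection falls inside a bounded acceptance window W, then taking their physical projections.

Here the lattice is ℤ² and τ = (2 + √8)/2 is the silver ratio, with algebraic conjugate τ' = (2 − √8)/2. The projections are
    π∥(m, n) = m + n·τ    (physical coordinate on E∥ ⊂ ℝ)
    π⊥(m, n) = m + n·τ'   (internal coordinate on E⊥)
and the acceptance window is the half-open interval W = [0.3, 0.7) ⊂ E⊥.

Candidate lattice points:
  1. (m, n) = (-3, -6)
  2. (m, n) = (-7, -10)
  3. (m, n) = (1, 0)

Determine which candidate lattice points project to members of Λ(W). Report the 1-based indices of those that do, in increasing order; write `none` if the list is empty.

none

Numerically τ ≈ 2.41421 and τ' = −1/τ ≈ -0.41421.
[1] lift (-3,-6): star map gives -0.51472; window check 0.3 ≤ -0.51472 < 0.7 is false → out
[2] lift (-7,-10): star map gives -2.85786; window check 0.3 ≤ -2.85786 < 0.7 is false → out
[3] lift (1,0): star map gives 1.00000; window check 0.3 ≤ 1.00000 < 0.7 is false → out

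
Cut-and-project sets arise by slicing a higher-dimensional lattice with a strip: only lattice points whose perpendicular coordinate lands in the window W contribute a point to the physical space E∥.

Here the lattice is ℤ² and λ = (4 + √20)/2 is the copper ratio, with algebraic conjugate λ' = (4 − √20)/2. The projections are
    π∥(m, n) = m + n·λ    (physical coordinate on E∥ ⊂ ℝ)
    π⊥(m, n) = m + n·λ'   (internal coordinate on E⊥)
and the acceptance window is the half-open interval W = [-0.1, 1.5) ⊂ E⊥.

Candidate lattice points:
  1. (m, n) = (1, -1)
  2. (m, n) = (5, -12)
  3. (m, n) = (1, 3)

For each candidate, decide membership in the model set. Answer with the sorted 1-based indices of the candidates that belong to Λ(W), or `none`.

1, 3

Numerically λ ≈ 4.23607 and λ' = −1/λ ≈ -0.23607.
[1] lift (1,-1): star map gives 1.23607; window check -0.1 ≤ 1.23607 < 1.5 is true → IN Λ
[2] lift (5,-12): star map gives 7.83282; window check -0.1 ≤ 7.83282 < 1.5 is false → out
[3] lift (1,3): star map gives 0.29180; window check -0.1 ≤ 0.29180 < 1.5 is true → IN Λ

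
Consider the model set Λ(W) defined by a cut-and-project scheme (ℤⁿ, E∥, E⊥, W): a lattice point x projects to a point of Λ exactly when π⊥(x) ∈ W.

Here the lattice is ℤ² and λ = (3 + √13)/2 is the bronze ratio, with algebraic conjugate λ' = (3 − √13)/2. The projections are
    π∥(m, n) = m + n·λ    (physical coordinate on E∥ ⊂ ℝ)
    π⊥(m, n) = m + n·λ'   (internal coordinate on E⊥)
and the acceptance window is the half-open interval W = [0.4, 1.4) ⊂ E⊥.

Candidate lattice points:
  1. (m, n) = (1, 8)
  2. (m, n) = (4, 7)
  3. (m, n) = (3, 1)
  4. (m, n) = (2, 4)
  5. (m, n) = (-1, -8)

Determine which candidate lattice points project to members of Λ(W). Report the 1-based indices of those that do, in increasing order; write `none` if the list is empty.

4

Compute λ' = (3−√13)/2 = -0.3028, so π⊥(m,n) = m -0.3028·n.
[1] lift (1,8): star map gives -1.4222; window check 0.4 ≤ -1.4222 < 1.4 is false → out
[2] lift (4,7): star map gives 1.8806; window check 0.4 ≤ 1.8806 < 1.4 is false → out
[3] lift (3,1): star map gives 2.6972; window check 0.4 ≤ 2.6972 < 1.4 is false → out
[4] lift (2,4): star map gives 0.7889; window check 0.4 ≤ 0.7889 < 1.4 is true → IN Λ
[5] lift (-1,-8): star map gives 1.4222; window check 0.4 ≤ 1.4222 < 1.4 is false → out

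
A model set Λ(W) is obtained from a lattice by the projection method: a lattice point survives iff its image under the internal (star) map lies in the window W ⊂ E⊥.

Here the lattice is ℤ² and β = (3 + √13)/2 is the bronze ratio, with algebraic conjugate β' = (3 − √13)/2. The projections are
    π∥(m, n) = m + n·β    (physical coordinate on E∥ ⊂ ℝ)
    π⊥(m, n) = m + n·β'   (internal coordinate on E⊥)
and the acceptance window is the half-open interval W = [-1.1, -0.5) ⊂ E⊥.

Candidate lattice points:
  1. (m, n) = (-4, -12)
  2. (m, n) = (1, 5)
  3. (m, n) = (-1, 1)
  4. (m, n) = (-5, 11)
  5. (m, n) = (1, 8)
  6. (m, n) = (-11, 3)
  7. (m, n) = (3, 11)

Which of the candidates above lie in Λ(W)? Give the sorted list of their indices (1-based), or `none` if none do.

2

Numerically β ≈ 3.30278 and β' = −1/β ≈ -0.30278.
candidate 1: (m,n)=(-4,-12) → π∥ = -4-12·β ≈ -43.63331, π⊥ = -4-12·β' ≈ -0.36669 ∉ [-1.1, -0.5) ⇒ out
candidate 2: (m,n)=(1,5) → π∥ = 1+5·β ≈ 17.51388, π⊥ = 1+5·β' ≈ -0.51388 ∈ [-1.1, -0.5) ⇒ IN Λ
candidate 3: (m,n)=(-1,1) → π∥ = -1+1·β ≈ 2.30278, π⊥ = -1+1·β' ≈ -1.30278 ∉ [-1.1, -0.5) ⇒ out
candidate 4: (m,n)=(-5,11) → π∥ = -5+11·β ≈ 31.33053, π⊥ = -5+11·β' ≈ -8.33053 ∉ [-1.1, -0.5) ⇒ out
candidate 5: (m,n)=(1,8) → π∥ = 1+8·β ≈ 27.42221, π⊥ = 1+8·β' ≈ -1.42221 ∉ [-1.1, -0.5) ⇒ out
candidate 6: (m,n)=(-11,3) → π∥ = -11+3·β ≈ -1.09167, π⊥ = -11+3·β' ≈ -11.90833 ∉ [-1.1, -0.5) ⇒ out
candidate 7: (m,n)=(3,11) → π∥ = 3+11·β ≈ 39.33053, π⊥ = 3+11·β' ≈ -0.33053 ∉ [-1.1, -0.5) ⇒ out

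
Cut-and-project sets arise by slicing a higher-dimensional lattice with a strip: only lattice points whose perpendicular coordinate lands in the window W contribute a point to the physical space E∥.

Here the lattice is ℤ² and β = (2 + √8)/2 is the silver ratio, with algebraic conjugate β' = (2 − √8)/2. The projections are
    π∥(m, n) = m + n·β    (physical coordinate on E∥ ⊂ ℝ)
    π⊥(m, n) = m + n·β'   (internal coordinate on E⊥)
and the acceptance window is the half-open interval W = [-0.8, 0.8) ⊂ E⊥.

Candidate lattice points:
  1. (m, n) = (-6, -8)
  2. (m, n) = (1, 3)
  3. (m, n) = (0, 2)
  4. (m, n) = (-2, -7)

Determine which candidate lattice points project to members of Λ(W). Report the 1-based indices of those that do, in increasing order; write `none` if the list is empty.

2

Compute β' = (2−√8)/2 = -0.4142, so π⊥(m,n) = m -0.4142·n.
[1] lift (-6,-8): star map gives -2.6863; window check -0.8 ≤ -2.6863 < 0.8 is false → out
[2] lift (1,3): star map gives -0.2426; window check -0.8 ≤ -0.2426 < 0.8 is true → IN Λ
[3] lift (0,2): star map gives -0.8284; window check -0.8 ≤ -0.8284 < 0.8 is false → out
[4] lift (-2,-7): star map gives 0.8995; window check -0.8 ≤ 0.8995 < 0.8 is false → out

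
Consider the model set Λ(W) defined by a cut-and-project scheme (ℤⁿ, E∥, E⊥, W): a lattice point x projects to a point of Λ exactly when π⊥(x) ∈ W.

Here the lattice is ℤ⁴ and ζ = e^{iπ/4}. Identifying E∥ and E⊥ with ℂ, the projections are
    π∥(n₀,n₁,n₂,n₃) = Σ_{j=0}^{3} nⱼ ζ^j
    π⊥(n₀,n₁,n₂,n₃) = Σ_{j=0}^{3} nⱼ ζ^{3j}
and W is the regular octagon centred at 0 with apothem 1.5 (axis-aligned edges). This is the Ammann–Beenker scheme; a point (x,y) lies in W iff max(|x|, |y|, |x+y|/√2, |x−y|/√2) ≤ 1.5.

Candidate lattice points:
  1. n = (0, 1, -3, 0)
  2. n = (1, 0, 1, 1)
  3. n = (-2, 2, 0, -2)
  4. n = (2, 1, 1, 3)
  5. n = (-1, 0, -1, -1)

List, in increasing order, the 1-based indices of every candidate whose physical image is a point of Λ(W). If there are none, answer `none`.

Internal map: ζ^{3j} for j=0..3 gives (1,0), (−√2/2,√2/2), (0,−1), (√2/2,√2/2).
#1 (0, 1, -3, 0): internal (-0.7071, 3.7071); octagon support 3.7071 vs apothem 1.5 → ∉ W
#2 (1, 0, 1, 1): internal (1.7071, -0.2929); octagon support 1.7071 vs apothem 1.5 → ∉ W
#3 (-2, 2, 0, -2): internal (-4.8284, 0.0000); octagon support 4.8284 vs apothem 1.5 → ∉ W
#4 (2, 1, 1, 3): internal (3.4142, 1.8284); octagon support 3.7071 vs apothem 1.5 → ∉ W
#5 (-1, 0, -1, -1): internal (-1.7071, 0.2929); octagon support 1.7071 vs apothem 1.5 → ∉ W

none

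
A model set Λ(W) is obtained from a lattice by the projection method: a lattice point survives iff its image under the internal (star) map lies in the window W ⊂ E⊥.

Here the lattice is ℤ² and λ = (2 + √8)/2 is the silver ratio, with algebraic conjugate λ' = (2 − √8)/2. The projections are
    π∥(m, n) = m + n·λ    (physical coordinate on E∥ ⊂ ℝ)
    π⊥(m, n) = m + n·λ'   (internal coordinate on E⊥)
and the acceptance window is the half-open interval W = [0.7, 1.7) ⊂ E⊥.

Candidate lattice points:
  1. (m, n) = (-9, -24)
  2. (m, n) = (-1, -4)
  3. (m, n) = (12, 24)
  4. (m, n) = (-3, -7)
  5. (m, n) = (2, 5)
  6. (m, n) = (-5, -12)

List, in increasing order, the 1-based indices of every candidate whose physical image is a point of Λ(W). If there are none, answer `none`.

1

λ' = (2−√8)/2 ≈ -0.414214.
#1 (-9,-24): internal coord -9 + (-24)·λ' = +0.941125; +0.941125 ∈ [0.7, 1.7) → IN Λ
#2 (-1,-4): internal coord -1 + (-4)·λ' = +0.656854; +0.656854 ∉ [0.7, 1.7) → out
#3 (12,24): internal coord 12 + (24)·λ' = +2.058875; +2.058875 ∉ [0.7, 1.7) → out
#4 (-3,-7): internal coord -3 + (-7)·λ' = -0.100505; -0.100505 ∉ [0.7, 1.7) → out
#5 (2,5): internal coord 2 + (5)·λ' = -0.071068; -0.071068 ∉ [0.7, 1.7) → out
#6 (-5,-12): internal coord -5 + (-12)·λ' = -0.029437; -0.029437 ∉ [0.7, 1.7) → out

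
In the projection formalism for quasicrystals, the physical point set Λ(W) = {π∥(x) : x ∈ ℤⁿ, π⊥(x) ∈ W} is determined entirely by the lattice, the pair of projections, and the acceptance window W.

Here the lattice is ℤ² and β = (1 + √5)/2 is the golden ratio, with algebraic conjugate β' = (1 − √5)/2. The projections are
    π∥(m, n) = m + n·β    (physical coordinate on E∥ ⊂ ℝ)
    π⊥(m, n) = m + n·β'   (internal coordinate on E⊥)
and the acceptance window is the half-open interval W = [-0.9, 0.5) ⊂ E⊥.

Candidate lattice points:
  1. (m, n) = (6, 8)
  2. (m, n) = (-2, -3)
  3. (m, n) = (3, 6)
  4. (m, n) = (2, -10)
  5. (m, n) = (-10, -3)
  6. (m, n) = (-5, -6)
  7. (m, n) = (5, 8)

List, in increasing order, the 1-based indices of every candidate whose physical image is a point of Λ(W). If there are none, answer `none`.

2, 3, 7

Compute β' = (1−√5)/2 = -0.6180, so π⊥(m,n) = m -0.6180·n.
#1 (6,8): internal coord 6 + (8)·β' = +1.0557; +1.0557 ∉ [-0.9, 0.5) → out
#2 (-2,-3): internal coord -2 + (-3)·β' = -0.1459; -0.1459 ∈ [-0.9, 0.5) → IN Λ
#3 (3,6): internal coord 3 + (6)·β' = -0.7082; -0.7082 ∈ [-0.9, 0.5) → IN Λ
#4 (2,-10): internal coord 2 + (-10)·β' = +8.1803; +8.1803 ∉ [-0.9, 0.5) → out
#5 (-10,-3): internal coord -10 + (-3)·β' = -8.1459; -8.1459 ∉ [-0.9, 0.5) → out
#6 (-5,-6): internal coord -5 + (-6)·β' = -1.2918; -1.2918 ∉ [-0.9, 0.5) → out
#7 (5,8): internal coord 5 + (8)·β' = +0.0557; +0.0557 ∈ [-0.9, 0.5) → IN Λ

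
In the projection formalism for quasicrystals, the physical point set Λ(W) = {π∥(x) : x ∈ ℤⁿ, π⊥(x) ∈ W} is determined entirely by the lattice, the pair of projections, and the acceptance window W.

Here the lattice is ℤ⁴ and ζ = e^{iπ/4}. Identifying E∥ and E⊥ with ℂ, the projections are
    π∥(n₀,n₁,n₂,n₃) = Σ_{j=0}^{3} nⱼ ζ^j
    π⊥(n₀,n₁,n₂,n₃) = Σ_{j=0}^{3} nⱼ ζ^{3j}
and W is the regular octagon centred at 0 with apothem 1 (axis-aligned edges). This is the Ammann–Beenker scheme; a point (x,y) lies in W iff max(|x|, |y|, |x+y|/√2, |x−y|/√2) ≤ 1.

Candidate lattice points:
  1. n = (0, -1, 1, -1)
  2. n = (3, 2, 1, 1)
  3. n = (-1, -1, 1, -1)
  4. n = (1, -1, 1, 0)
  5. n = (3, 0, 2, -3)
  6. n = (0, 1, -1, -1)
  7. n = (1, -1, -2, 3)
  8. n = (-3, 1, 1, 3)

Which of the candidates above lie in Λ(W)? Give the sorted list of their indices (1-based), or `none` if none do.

Internal map: ζ^{3j} for j=0..3 gives (1,0), (−√2/2,√2/2), (0,−1), (√2/2,√2/2).
candidate 1: n = (0, -1, 1, -1) → π⊥ ≈ (+0.00000, -2.41421); max(|x|,|y|,|x±y|/√2) = 2.41421 > 1 ⇒ ∉ W
candidate 2: n = (3, 2, 1, 1) → π⊥ ≈ (+2.29289, +1.12132); max(|x|,|y|,|x±y|/√2) = 2.41421 > 1 ⇒ ∉ W
candidate 3: n = (-1, -1, 1, -1) → π⊥ ≈ (-1.00000, -2.41421); max(|x|,|y|,|x±y|/√2) = 2.41421 > 1 ⇒ ∉ W
candidate 4: n = (1, -1, 1, 0) → π⊥ ≈ (+1.70711, -1.70711); max(|x|,|y|,|x±y|/√2) = 2.41421 > 1 ⇒ ∉ W
candidate 5: n = (3, 0, 2, -3) → π⊥ ≈ (+0.87868, -4.12132); max(|x|,|y|,|x±y|/√2) = 4.12132 > 1 ⇒ ∉ W
candidate 6: n = (0, 1, -1, -1) → π⊥ ≈ (-1.41421, +1.00000); max(|x|,|y|,|x±y|/√2) = 1.70711 > 1 ⇒ ∉ W
candidate 7: n = (1, -1, -2, 3) → π⊥ ≈ (+3.82843, +3.41421); max(|x|,|y|,|x±y|/√2) = 5.12132 > 1 ⇒ ∉ W
candidate 8: n = (-3, 1, 1, 3) → π⊥ ≈ (-1.58579, +1.82843); max(|x|,|y|,|x±y|/√2) = 2.41421 > 1 ⇒ ∉ W

none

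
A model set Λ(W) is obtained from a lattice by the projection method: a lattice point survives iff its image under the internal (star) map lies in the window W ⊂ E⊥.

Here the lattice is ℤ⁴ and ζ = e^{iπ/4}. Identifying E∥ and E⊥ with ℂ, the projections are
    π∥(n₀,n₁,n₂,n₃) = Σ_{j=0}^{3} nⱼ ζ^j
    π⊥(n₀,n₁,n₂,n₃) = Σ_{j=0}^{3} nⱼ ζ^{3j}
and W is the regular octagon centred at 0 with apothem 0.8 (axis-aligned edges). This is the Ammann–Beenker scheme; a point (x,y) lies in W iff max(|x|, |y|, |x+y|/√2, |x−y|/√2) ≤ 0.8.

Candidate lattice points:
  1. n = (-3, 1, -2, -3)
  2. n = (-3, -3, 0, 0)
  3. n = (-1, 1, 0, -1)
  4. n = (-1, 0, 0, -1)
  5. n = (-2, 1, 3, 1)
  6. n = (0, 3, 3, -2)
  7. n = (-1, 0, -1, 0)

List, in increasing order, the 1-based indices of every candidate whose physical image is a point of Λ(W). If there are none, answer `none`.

none

Internal map: ζ^{3j} for j=0..3 gives (1,0), (−√2/2,√2/2), (0,−1), (√2/2,√2/2).
#1 (-3, 1, -2, -3): internal (-5.828427, 0.585786); octagon support 5.828427 vs apothem 0.8 → ∉ W
#2 (-3, -3, 0, 0): internal (-0.878680, -2.121320); octagon support 2.121320 vs apothem 0.8 → ∉ W
#3 (-1, 1, 0, -1): internal (-2.414214, 0.000000); octagon support 2.414214 vs apothem 0.8 → ∉ W
#4 (-1, 0, 0, -1): internal (-1.707107, -0.707107); octagon support 1.707107 vs apothem 0.8 → ∉ W
#5 (-2, 1, 3, 1): internal (-2.000000, -1.585786); octagon support 2.535534 vs apothem 0.8 → ∉ W
#6 (0, 3, 3, -2): internal (-3.535534, -2.292893); octagon support 4.121320 vs apothem 0.8 → ∉ W
#7 (-1, 0, -1, 0): internal (-1.000000, 1.000000); octagon support 1.414214 vs apothem 0.8 → ∉ W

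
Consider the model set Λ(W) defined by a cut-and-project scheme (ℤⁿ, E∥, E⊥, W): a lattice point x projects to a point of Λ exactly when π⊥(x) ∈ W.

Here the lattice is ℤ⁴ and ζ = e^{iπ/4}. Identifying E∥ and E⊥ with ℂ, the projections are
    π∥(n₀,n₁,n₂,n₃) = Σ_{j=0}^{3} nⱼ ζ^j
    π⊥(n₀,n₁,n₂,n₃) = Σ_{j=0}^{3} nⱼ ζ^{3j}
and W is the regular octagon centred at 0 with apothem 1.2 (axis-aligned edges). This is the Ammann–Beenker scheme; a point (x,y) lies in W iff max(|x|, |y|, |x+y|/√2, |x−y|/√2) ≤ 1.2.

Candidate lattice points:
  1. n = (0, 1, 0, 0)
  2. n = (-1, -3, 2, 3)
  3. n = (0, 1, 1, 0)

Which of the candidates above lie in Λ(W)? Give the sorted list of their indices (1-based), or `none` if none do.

Internal map: ζ^{3j} for j=0..3 gives (1,0), (−√2/2,√2/2), (0,−1), (√2/2,√2/2).
candidate 1: n = (0, 1, 0, 0) → π⊥ ≈ (-0.70711, +0.70711); max(|x|,|y|,|x±y|/√2) = 1.00000 ≤ 1.2 ⇒ ∈ W
candidate 2: n = (-1, -3, 2, 3) → π⊥ ≈ (+3.24264, -2.00000); max(|x|,|y|,|x±y|/√2) = 3.70711 > 1.2 ⇒ ∉ W
candidate 3: n = (0, 1, 1, 0) → π⊥ ≈ (-0.70711, -0.29289); max(|x|,|y|,|x±y|/√2) = 0.70711 ≤ 1.2 ⇒ ∈ W

1, 3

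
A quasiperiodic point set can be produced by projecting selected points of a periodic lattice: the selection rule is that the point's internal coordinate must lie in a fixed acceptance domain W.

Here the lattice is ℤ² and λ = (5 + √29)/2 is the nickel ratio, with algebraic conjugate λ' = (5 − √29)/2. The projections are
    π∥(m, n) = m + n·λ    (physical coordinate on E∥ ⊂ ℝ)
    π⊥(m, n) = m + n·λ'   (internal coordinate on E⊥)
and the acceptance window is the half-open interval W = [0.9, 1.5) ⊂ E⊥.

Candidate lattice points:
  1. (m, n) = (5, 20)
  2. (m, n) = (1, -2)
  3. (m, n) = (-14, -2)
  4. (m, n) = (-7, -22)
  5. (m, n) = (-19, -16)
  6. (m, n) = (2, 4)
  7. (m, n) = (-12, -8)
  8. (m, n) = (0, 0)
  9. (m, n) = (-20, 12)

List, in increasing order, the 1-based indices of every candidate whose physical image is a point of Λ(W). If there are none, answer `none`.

Compute λ' = (5−√29)/2 = -0.1926, so π⊥(m,n) = m -0.1926·n.
[1] lift (5,20): star map gives 1.1484; window check 0.9 ≤ 1.1484 < 1.5 is true → IN Λ
[2] lift (1,-2): star map gives 1.3852; window check 0.9 ≤ 1.3852 < 1.5 is true → IN Λ
[3] lift (-14,-2): star map gives -13.6148; window check 0.9 ≤ -13.6148 < 1.5 is false → out
[4] lift (-7,-22): star map gives -2.7632; window check 0.9 ≤ -2.7632 < 1.5 is false → out
[5] lift (-19,-16): star map gives -15.9187; window check 0.9 ≤ -15.9187 < 1.5 is false → out
[6] lift (2,4): star map gives 1.2297; window check 0.9 ≤ 1.2297 < 1.5 is true → IN Λ
[7] lift (-12,-8): star map gives -10.4593; window check 0.9 ≤ -10.4593 < 1.5 is false → out
[8] lift (0,0): star map gives 0.0000; window check 0.9 ≤ 0.0000 < 1.5 is false → out
[9] lift (-20,12): star map gives -22.3110; window check 0.9 ≤ -22.3110 < 1.5 is false → out

1, 2, 6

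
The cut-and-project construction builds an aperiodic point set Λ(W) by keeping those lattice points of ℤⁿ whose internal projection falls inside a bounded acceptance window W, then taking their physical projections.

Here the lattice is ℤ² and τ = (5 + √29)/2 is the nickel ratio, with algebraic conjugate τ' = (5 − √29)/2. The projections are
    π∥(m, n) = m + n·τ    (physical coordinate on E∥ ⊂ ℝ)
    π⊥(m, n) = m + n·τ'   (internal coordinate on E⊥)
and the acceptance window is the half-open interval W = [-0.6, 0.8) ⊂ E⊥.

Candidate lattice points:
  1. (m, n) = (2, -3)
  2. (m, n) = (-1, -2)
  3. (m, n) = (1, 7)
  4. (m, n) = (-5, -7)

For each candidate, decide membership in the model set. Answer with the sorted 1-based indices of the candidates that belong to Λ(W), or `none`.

3

τ' = (5−√29)/2 ≈ -0.1926.
#1 (2,-3): internal coord 2 + (-3)·τ' = +2.5777; +2.5777 ∉ [-0.6, 0.8) → out
#2 (-1,-2): internal coord -1 + (-2)·τ' = -0.6148; -0.6148 ∉ [-0.6, 0.8) → out
#3 (1,7): internal coord 1 + (7)·τ' = -0.3481; -0.3481 ∈ [-0.6, 0.8) → IN Λ
#4 (-5,-7): internal coord -5 + (-7)·τ' = -3.6519; -3.6519 ∉ [-0.6, 0.8) → out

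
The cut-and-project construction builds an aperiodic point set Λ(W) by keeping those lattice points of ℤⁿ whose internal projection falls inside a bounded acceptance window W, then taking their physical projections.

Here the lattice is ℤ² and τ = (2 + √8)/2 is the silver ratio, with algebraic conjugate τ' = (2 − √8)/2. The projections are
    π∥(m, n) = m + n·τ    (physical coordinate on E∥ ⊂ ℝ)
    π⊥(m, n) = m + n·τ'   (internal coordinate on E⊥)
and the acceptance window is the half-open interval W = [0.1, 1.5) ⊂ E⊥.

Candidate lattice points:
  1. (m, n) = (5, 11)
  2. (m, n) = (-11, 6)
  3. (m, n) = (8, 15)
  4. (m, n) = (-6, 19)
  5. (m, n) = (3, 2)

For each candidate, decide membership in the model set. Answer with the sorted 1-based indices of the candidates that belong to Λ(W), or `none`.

1

Compute τ' = (2−√8)/2 = -0.414214, so π⊥(m,n) = m -0.414214·n.
#1 (5,11): internal coord 5 + (11)·τ' = +0.443651; +0.443651 ∈ [0.1, 1.5) → IN Λ
#2 (-11,6): internal coord -11 + (6)·τ' = -13.485281; -13.485281 ∉ [0.1, 1.5) → out
#3 (8,15): internal coord 8 + (15)·τ' = +1.786797; +1.786797 ∉ [0.1, 1.5) → out
#4 (-6,19): internal coord -6 + (19)·τ' = -13.870058; -13.870058 ∉ [0.1, 1.5) → out
#5 (3,2): internal coord 3 + (2)·τ' = +2.171573; +2.171573 ∉ [0.1, 1.5) → out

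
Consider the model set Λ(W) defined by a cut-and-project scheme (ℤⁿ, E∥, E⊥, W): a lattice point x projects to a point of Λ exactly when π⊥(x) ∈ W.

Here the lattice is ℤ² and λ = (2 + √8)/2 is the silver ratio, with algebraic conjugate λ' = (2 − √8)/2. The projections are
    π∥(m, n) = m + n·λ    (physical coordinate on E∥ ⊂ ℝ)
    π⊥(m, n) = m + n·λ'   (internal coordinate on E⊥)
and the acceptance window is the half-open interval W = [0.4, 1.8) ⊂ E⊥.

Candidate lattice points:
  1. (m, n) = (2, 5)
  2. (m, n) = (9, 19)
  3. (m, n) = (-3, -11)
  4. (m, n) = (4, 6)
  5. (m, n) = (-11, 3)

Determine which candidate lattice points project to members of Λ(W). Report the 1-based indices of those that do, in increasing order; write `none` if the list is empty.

2, 3, 4

Compute λ' = (2−√8)/2 = -0.414214, so π⊥(m,n) = m -0.414214·n.
candidate 1: (m,n)=(2,5) → π∥ = 2+5·λ ≈ 14.071068, π⊥ = 2+5·λ' ≈ -0.071068 ∉ [0.4, 1.8) ⇒ out
candidate 2: (m,n)=(9,19) → π∥ = 9+19·λ ≈ 54.870058, π⊥ = 9+19·λ' ≈ 1.129942 ∈ [0.4, 1.8) ⇒ IN Λ
candidate 3: (m,n)=(-3,-11) → π∥ = -3-11·λ ≈ -29.556349, π⊥ = -3-11·λ' ≈ 1.556349 ∈ [0.4, 1.8) ⇒ IN Λ
candidate 4: (m,n)=(4,6) → π∥ = 4+6·λ ≈ 18.485281, π⊥ = 4+6·λ' ≈ 1.514719 ∈ [0.4, 1.8) ⇒ IN Λ
candidate 5: (m,n)=(-11,3) → π∥ = -11+3·λ ≈ -3.757359, π⊥ = -11+3·λ' ≈ -12.242641 ∉ [0.4, 1.8) ⇒ out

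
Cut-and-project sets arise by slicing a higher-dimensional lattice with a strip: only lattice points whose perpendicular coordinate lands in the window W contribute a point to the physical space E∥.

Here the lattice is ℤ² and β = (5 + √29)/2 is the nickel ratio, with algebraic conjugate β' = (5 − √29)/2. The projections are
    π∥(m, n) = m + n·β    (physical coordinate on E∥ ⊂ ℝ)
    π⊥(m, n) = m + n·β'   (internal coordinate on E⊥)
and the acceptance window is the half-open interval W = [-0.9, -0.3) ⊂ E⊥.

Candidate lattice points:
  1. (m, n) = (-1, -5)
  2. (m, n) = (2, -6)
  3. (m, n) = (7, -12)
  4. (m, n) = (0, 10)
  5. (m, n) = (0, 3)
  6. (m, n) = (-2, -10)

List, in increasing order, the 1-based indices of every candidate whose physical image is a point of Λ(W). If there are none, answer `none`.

5

β' = (5−√29)/2 ≈ -0.1926.
candidate 1: (m,n)=(-1,-5) → π∥ = -1-5·β ≈ -26.9629, π⊥ = -1-5·β' ≈ -0.0371 ∉ [-0.9, -0.3) ⇒ out
candidate 2: (m,n)=(2,-6) → π∥ = 2-6·β ≈ -29.1555, π⊥ = 2-6·β' ≈ 3.1555 ∉ [-0.9, -0.3) ⇒ out
candidate 3: (m,n)=(7,-12) → π∥ = 7-12·β ≈ -55.3110, π⊥ = 7-12·β' ≈ 9.3110 ∉ [-0.9, -0.3) ⇒ out
candidate 4: (m,n)=(0,10) → π∥ = 0+10·β ≈ 51.9258, π⊥ = 0+10·β' ≈ -1.9258 ∉ [-0.9, -0.3) ⇒ out
candidate 5: (m,n)=(0,3) → π∥ = 0+3·β ≈ 15.5777, π⊥ = 0+3·β' ≈ -0.5777 ∈ [-0.9, -0.3) ⇒ IN Λ
candidate 6: (m,n)=(-2,-10) → π∥ = -2-10·β ≈ -53.9258, π⊥ = -2-10·β' ≈ -0.0742 ∉ [-0.9, -0.3) ⇒ out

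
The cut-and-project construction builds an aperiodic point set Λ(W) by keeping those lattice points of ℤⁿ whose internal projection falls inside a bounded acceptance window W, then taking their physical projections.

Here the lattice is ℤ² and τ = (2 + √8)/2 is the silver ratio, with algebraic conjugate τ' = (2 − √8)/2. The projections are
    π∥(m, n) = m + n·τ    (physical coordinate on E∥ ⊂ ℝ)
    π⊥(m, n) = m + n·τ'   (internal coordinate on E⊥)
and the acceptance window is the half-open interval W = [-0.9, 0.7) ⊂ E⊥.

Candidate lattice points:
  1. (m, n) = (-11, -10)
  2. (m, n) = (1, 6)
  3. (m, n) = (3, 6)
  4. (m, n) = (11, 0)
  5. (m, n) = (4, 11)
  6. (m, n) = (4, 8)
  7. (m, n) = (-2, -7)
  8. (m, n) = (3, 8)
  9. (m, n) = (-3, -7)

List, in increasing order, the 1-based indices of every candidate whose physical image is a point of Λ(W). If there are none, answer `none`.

Numerically τ ≈ 2.4142 and τ' = −1/τ ≈ -0.4142.
candidate 1: (m,n)=(-11,-10) → π∥ = -11-10·τ ≈ -35.1421, π⊥ = -11-10·τ' ≈ -6.8579 ∉ [-0.9, 0.7) ⇒ out
candidate 2: (m,n)=(1,6) → π∥ = 1+6·τ ≈ 15.4853, π⊥ = 1+6·τ' ≈ -1.4853 ∉ [-0.9, 0.7) ⇒ out
candidate 3: (m,n)=(3,6) → π∥ = 3+6·τ ≈ 17.4853, π⊥ = 3+6·τ' ≈ 0.5147 ∈ [-0.9, 0.7) ⇒ IN Λ
candidate 4: (m,n)=(11,0) → π∥ = 11+0·τ ≈ 11.0000, π⊥ = 11+0·τ' ≈ 11.0000 ∉ [-0.9, 0.7) ⇒ out
candidate 5: (m,n)=(4,11) → π∥ = 4+11·τ ≈ 30.5563, π⊥ = 4+11·τ' ≈ -0.5563 ∈ [-0.9, 0.7) ⇒ IN Λ
candidate 6: (m,n)=(4,8) → π∥ = 4+8·τ ≈ 23.3137, π⊥ = 4+8·τ' ≈ 0.6863 ∈ [-0.9, 0.7) ⇒ IN Λ
candidate 7: (m,n)=(-2,-7) → π∥ = -2-7·τ ≈ -18.8995, π⊥ = -2-7·τ' ≈ 0.8995 ∉ [-0.9, 0.7) ⇒ out
candidate 8: (m,n)=(3,8) → π∥ = 3+8·τ ≈ 22.3137, π⊥ = 3+8·τ' ≈ -0.3137 ∈ [-0.9, 0.7) ⇒ IN Λ
candidate 9: (m,n)=(-3,-7) → π∥ = -3-7·τ ≈ -19.8995, π⊥ = -3-7·τ' ≈ -0.1005 ∈ [-0.9, 0.7) ⇒ IN Λ

3, 5, 6, 8, 9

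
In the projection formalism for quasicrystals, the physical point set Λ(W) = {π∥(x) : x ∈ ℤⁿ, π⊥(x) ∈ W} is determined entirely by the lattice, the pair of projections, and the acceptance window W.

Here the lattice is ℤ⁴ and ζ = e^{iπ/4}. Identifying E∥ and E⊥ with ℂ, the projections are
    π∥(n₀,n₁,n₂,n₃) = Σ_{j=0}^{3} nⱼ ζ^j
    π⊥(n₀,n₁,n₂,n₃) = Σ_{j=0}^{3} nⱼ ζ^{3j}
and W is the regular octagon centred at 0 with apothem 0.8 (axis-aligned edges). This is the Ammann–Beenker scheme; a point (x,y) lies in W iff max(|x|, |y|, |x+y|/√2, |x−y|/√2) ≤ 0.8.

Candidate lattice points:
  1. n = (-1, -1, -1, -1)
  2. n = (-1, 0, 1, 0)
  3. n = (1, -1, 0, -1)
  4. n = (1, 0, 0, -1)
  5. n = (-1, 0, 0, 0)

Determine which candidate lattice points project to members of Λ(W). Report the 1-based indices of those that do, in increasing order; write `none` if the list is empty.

4

Internal map: ζ^{3j} for j=0..3 gives (1,0), (−√2/2,√2/2), (0,−1), (√2/2,√2/2).
#1 (-1, -1, -1, -1): internal (-1.00000, -0.41421); octagon support 1.00000 vs apothem 0.8 → ∉ W
#2 (-1, 0, 1, 0): internal (-1.00000, -1.00000); octagon support 1.41421 vs apothem 0.8 → ∉ W
#3 (1, -1, 0, -1): internal (1.00000, -1.41421); octagon support 1.70711 vs apothem 0.8 → ∉ W
#4 (1, 0, 0, -1): internal (0.29289, -0.70711); octagon support 0.70711 vs apothem 0.8 → ∈ W
#5 (-1, 0, 0, 0): internal (-1.00000, 0.00000); octagon support 1.00000 vs apothem 0.8 → ∉ W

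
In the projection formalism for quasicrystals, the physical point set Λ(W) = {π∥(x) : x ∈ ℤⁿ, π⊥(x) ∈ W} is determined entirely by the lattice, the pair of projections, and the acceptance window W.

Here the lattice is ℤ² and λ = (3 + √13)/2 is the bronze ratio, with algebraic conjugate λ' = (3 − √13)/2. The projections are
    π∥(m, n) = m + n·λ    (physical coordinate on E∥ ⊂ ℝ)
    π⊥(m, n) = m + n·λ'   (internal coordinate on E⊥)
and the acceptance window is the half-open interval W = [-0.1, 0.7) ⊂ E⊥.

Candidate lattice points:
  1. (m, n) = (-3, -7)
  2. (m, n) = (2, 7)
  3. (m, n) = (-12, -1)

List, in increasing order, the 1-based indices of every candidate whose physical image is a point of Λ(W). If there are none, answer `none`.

none

Numerically λ ≈ 3.302776 and λ' = −1/λ ≈ -0.302776.
#1 (-3,-7): internal coord -3 + (-7)·λ' = -0.880571; -0.880571 ∉ [-0.1, 0.7) → out
#2 (2,7): internal coord 2 + (7)·λ' = -0.119429; -0.119429 ∉ [-0.1, 0.7) → out
#3 (-12,-1): internal coord -12 + (-1)·λ' = -11.697224; -11.697224 ∉ [-0.1, 0.7) → out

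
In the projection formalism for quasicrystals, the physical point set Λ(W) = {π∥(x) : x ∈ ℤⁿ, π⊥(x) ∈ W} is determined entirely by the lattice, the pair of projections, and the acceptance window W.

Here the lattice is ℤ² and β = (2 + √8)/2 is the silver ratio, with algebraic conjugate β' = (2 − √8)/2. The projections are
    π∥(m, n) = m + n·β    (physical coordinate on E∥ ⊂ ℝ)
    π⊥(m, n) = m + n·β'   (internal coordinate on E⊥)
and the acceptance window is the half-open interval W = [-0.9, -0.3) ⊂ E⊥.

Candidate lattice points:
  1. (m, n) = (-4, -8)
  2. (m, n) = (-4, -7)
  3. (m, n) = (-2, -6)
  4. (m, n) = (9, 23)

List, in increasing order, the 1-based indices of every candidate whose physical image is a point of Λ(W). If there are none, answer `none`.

Numerically β ≈ 2.41421 and β' = −1/β ≈ -0.41421.
candidate 1: (m,n)=(-4,-8) → π∥ = -4-8·β ≈ -23.31371, π⊥ = -4-8·β' ≈ -0.68629 ∈ [-0.9, -0.3) ⇒ IN Λ
candidate 2: (m,n)=(-4,-7) → π∥ = -4-7·β ≈ -20.89949, π⊥ = -4-7·β' ≈ -1.10051 ∉ [-0.9, -0.3) ⇒ out
candidate 3: (m,n)=(-2,-6) → π∥ = -2-6·β ≈ -16.48528, π⊥ = -2-6·β' ≈ 0.48528 ∉ [-0.9, -0.3) ⇒ out
candidate 4: (m,n)=(9,23) → π∥ = 9+23·β ≈ 64.52691, π⊥ = 9+23·β' ≈ -0.52691 ∈ [-0.9, -0.3) ⇒ IN Λ

1, 4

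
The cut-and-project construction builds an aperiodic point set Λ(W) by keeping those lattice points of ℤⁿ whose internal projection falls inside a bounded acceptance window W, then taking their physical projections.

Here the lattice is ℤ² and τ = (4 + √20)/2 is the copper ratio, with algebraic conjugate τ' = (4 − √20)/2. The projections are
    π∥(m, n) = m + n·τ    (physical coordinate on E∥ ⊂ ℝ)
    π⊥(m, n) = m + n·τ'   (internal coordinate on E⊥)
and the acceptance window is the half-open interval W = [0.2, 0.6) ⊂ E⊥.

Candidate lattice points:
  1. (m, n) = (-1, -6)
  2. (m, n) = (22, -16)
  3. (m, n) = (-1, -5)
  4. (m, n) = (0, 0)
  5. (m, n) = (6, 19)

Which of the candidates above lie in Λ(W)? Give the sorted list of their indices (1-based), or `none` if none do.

1

τ' = (4−√20)/2 ≈ -0.2361.
candidate 1: (m,n)=(-1,-6) → π∥ = -1-6·τ ≈ -26.4164, π⊥ = -1-6·τ' ≈ 0.4164 ∈ [0.2, 0.6) ⇒ IN Λ
candidate 2: (m,n)=(22,-16) → π∥ = 22-16·τ ≈ -45.7771, π⊥ = 22-16·τ' ≈ 25.7771 ∉ [0.2, 0.6) ⇒ out
candidate 3: (m,n)=(-1,-5) → π∥ = -1-5·τ ≈ -22.1803, π⊥ = -1-5·τ' ≈ 0.1803 ∉ [0.2, 0.6) ⇒ out
candidate 4: (m,n)=(0,0) → π∥ = 0+0·τ ≈ 0.0000, π⊥ = 0+0·τ' ≈ 0.0000 ∉ [0.2, 0.6) ⇒ out
candidate 5: (m,n)=(6,19) → π∥ = 6+19·τ ≈ 86.4853, π⊥ = 6+19·τ' ≈ 1.5147 ∉ [0.2, 0.6) ⇒ out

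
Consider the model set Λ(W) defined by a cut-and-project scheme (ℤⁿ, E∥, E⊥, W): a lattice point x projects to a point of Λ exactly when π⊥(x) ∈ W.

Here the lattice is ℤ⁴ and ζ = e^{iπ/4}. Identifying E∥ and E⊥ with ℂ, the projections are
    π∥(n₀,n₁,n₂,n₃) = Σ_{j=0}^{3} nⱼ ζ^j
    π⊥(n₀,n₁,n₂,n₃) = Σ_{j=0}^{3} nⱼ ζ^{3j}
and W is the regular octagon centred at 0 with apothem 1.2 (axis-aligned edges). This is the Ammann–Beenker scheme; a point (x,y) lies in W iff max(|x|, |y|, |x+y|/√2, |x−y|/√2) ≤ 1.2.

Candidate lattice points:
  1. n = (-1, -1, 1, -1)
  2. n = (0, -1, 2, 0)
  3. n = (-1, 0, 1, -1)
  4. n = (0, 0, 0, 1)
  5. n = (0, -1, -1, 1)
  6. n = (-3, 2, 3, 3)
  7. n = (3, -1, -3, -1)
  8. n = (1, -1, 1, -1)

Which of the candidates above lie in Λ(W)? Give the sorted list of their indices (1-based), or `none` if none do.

4

With ζ = e^{iπ/4} the internal vectors are ζ^0,ζ^3,ζ^6,ζ^9.
#1 (-1, -1, 1, -1): internal (-1.000000, -2.414214); octagon support 2.414214 vs apothem 1.2 → ∉ W
#2 (0, -1, 2, 0): internal (0.707107, -2.707107); octagon support 2.707107 vs apothem 1.2 → ∉ W
#3 (-1, 0, 1, -1): internal (-1.707107, -1.707107); octagon support 2.414214 vs apothem 1.2 → ∉ W
#4 (0, 0, 0, 1): internal (0.707107, 0.707107); octagon support 1.000000 vs apothem 1.2 → ∈ W
#5 (0, -1, -1, 1): internal (1.414214, 1.000000); octagon support 1.707107 vs apothem 1.2 → ∉ W
#6 (-3, 2, 3, 3): internal (-2.292893, 0.535534); octagon support 2.292893 vs apothem 1.2 → ∉ W
#7 (3, -1, -3, -1): internal (3.000000, 1.585786); octagon support 3.242641 vs apothem 1.2 → ∉ W
#8 (1, -1, 1, -1): internal (1.000000, -2.414214); octagon support 2.414214 vs apothem 1.2 → ∉ W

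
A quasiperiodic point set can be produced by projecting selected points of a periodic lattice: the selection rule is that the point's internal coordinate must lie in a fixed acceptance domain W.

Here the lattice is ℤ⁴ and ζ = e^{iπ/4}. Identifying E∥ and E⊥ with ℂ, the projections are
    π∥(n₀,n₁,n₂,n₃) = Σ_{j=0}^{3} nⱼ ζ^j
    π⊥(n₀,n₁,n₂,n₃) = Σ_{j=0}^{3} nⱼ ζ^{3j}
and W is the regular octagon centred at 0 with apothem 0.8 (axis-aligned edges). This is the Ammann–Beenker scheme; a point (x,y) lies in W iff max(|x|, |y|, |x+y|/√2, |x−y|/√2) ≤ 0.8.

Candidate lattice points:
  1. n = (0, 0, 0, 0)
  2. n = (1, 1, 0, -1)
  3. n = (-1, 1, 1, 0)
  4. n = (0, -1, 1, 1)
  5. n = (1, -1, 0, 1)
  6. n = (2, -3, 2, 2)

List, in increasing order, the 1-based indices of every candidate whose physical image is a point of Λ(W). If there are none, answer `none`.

1, 2

π⊥(n) = n₀ + n₁ζ³ + n₂ζ⁶ + n₃ζ⁹ where ζ = e^{iπ/4}.
candidate 1: n = (0, 0, 0, 0) → π⊥ ≈ (+0.000000, +0.000000); max(|x|,|y|,|x±y|/√2) = 0.000000 ≤ 0.8 ⇒ ∈ W
candidate 2: n = (1, 1, 0, -1) → π⊥ ≈ (-0.414214, +0.000000); max(|x|,|y|,|x±y|/√2) = 0.414214 ≤ 0.8 ⇒ ∈ W
candidate 3: n = (-1, 1, 1, 0) → π⊥ ≈ (-1.707107, -0.292893); max(|x|,|y|,|x±y|/√2) = 1.707107 > 0.8 ⇒ ∉ W
candidate 4: n = (0, -1, 1, 1) → π⊥ ≈ (+1.414214, -1.000000); max(|x|,|y|,|x±y|/√2) = 1.707107 > 0.8 ⇒ ∉ W
candidate 5: n = (1, -1, 0, 1) → π⊥ ≈ (+2.414214, +0.000000); max(|x|,|y|,|x±y|/√2) = 2.414214 > 0.8 ⇒ ∉ W
candidate 6: n = (2, -3, 2, 2) → π⊥ ≈ (+5.535534, -2.707107); max(|x|,|y|,|x±y|/√2) = 5.828427 > 0.8 ⇒ ∉ W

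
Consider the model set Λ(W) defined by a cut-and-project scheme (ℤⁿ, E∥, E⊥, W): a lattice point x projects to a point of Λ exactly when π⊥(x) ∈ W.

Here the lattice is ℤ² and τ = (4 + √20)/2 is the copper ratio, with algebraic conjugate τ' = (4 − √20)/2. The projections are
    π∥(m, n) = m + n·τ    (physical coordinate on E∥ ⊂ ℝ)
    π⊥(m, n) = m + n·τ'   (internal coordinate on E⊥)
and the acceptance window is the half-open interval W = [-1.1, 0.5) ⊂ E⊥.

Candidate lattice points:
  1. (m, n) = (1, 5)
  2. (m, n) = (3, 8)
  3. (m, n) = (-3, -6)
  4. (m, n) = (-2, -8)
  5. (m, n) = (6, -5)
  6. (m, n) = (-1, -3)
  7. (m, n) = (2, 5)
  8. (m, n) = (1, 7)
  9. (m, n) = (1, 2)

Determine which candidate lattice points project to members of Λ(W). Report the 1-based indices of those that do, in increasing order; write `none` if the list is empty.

1, 4, 6, 8

Numerically τ ≈ 4.2361 and τ' = −1/τ ≈ -0.2361.
[1] lift (1,5): star map gives -0.1803; window check -1.1 ≤ -0.1803 < 0.5 is true → IN Λ
[2] lift (3,8): star map gives 1.1115; window check -1.1 ≤ 1.1115 < 0.5 is false → out
[3] lift (-3,-6): star map gives -1.5836; window check -1.1 ≤ -1.5836 < 0.5 is false → out
[4] lift (-2,-8): star map gives -0.1115; window check -1.1 ≤ -0.1115 < 0.5 is true → IN Λ
[5] lift (6,-5): star map gives 7.1803; window check -1.1 ≤ 7.1803 < 0.5 is false → out
[6] lift (-1,-3): star map gives -0.2918; window check -1.1 ≤ -0.2918 < 0.5 is true → IN Λ
[7] lift (2,5): star map gives 0.8197; window check -1.1 ≤ 0.8197 < 0.5 is false → out
[8] lift (1,7): star map gives -0.6525; window check -1.1 ≤ -0.6525 < 0.5 is true → IN Λ
[9] lift (1,2): star map gives 0.5279; window check -1.1 ≤ 0.5279 < 0.5 is false → out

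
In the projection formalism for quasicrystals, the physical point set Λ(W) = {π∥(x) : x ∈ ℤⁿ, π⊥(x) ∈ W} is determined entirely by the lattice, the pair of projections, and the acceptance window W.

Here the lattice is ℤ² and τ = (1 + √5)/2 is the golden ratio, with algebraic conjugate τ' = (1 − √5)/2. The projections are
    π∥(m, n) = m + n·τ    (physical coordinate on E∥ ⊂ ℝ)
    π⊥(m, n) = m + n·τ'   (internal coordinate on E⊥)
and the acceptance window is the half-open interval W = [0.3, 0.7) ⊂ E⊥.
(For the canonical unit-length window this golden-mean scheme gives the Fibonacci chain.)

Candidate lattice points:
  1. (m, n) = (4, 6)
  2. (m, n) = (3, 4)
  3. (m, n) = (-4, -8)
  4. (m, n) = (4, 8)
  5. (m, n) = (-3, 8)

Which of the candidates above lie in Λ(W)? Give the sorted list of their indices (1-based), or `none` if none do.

τ' = (1−√5)/2 ≈ -0.61803.
[1] lift (4,6): star map gives 0.29180; window check 0.3 ≤ 0.29180 < 0.7 is false → out
[2] lift (3,4): star map gives 0.52786; window check 0.3 ≤ 0.52786 < 0.7 is true → IN Λ
[3] lift (-4,-8): star map gives 0.94427; window check 0.3 ≤ 0.94427 < 0.7 is false → out
[4] lift (4,8): star map gives -0.94427; window check 0.3 ≤ -0.94427 < 0.7 is false → out
[5] lift (-3,8): star map gives -7.94427; window check 0.3 ≤ -7.94427 < 0.7 is false → out

2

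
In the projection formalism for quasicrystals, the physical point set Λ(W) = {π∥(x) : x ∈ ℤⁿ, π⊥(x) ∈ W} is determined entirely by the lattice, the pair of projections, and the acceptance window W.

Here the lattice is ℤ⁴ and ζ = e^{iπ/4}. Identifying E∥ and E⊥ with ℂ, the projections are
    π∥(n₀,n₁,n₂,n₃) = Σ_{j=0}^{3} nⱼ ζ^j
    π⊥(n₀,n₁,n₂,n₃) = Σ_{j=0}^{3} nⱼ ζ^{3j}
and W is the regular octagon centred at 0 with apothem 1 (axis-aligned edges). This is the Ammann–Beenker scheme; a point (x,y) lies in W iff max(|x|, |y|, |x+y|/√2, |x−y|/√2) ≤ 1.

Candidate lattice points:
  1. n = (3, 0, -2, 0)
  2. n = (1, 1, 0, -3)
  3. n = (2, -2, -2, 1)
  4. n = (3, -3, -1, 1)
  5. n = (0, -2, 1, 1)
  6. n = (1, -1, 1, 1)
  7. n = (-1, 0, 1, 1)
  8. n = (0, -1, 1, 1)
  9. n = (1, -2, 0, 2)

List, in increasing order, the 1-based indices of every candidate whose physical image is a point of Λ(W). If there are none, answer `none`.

7

Internal map: ζ^{3j} for j=0..3 gives (1,0), (−√2/2,√2/2), (0,−1), (√2/2,√2/2).
candidate 1: n = (3, 0, -2, 0) → π⊥ ≈ (+3.00000, +2.00000); max(|x|,|y|,|x±y|/√2) = 3.53553 > 1 ⇒ ∉ W
candidate 2: n = (1, 1, 0, -3) → π⊥ ≈ (-1.82843, -1.41421); max(|x|,|y|,|x±y|/√2) = 2.29289 > 1 ⇒ ∉ W
candidate 3: n = (2, -2, -2, 1) → π⊥ ≈ (+4.12132, +1.29289); max(|x|,|y|,|x±y|/√2) = 4.12132 > 1 ⇒ ∉ W
candidate 4: n = (3, -3, -1, 1) → π⊥ ≈ (+5.82843, -0.41421); max(|x|,|y|,|x±y|/√2) = 5.82843 > 1 ⇒ ∉ W
candidate 5: n = (0, -2, 1, 1) → π⊥ ≈ (+2.12132, -1.70711); max(|x|,|y|,|x±y|/√2) = 2.70711 > 1 ⇒ ∉ W
candidate 6: n = (1, -1, 1, 1) → π⊥ ≈ (+2.41421, -1.00000); max(|x|,|y|,|x±y|/√2) = 2.41421 > 1 ⇒ ∉ W
candidate 7: n = (-1, 0, 1, 1) → π⊥ ≈ (-0.29289, -0.29289); max(|x|,|y|,|x±y|/√2) = 0.41421 ≤ 1 ⇒ ∈ W
candidate 8: n = (0, -1, 1, 1) → π⊥ ≈ (+1.41421, -1.00000); max(|x|,|y|,|x±y|/√2) = 1.70711 > 1 ⇒ ∉ W
candidate 9: n = (1, -2, 0, 2) → π⊥ ≈ (+3.82843, +0.00000); max(|x|,|y|,|x±y|/√2) = 3.82843 > 1 ⇒ ∉ W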